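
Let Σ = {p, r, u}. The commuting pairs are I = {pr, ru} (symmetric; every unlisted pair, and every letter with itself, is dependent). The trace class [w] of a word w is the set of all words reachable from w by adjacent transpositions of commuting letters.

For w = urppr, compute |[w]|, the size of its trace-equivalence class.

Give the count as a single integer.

10

piece 0:u — minimal
piece 1:r — minimal
piece 2:p rests on {0:u}
piece 3:p rests on {2:p}
piece 4:r rests on {1:r}
minimal pieces: {0:u, 1:r}
ways to finish when only these pieces remain (= sum over removing one remaining piece with nothing left below it):
  1 left: {3}→1  {4}→1
  2 left: {1,4}→1  {2,3}→1  {3,4}→2
  3 left: {0,2,3}→1  {1,3,4}→3  {2,3,4}→3
  placing 0:u first → 6 extensions
  placing 1:r first → 4 extensions
total linear extensions = 10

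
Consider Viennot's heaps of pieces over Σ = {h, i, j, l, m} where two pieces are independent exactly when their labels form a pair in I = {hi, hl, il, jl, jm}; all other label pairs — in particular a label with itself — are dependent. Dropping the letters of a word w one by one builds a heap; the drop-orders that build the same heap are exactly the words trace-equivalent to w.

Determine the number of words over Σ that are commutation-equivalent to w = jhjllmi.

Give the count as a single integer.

16

0(j) covers ∅
1(h) covers 0:j
2(j) covers 1:h
3(l) covers ∅
4(l) covers 3:l
5(m) covers 1:h, 4:l
6(i) covers 2:j, 5:m
floor of heap: 0:j, 3:l
completions by unplaced set U, small U first (add the entries for U minus each lowest piece of U):
  |U|=1: {6}:1
  |U|=2: {2,6}:1  {5,6}:1
  |U|=3: {2,5,6}:2  {4,5,6}:1
  |U|=4: {1,2,5,6}:2  {2,4,5,6}:3  {3,4,5,6}:1
  |U|=5: {0,1,2,5,6}:2  {1,2,4,5,6}:5  {2,3,4,5,6}:4
  start at 0(j): 9
  start at 3(l): 7
sum over floor = 16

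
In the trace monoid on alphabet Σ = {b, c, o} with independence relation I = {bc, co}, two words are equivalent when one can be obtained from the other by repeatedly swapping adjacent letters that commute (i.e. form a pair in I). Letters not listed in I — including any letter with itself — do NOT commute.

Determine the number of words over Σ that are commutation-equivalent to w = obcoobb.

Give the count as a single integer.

piece 0:o — minimal
piece 1:b rests on {0:o}
piece 2:c — minimal
piece 3:o rests on {1:b}
piece 4:o rests on {3:o}
piece 5:b rests on {4:o}
piece 6:b rests on {5:b}
minimal pieces: {0:o, 2:c}
ways to finish when only these pieces remain (= sum over removing one remaining piece with nothing left below it):
  1 left: {2}→1  {6}→1
  2 left: {2,6}→2  {5,6}→1
  3 left: {2,5,6}→3  {4,5,6}→1
  4 left: {2,4,5,6}→4  {3,4,5,6}→1
  5 left: {1,3,4,5,6}→1  {2,3,4,5,6}→5
  placing 0:o first → 6 extensions
  placing 2:c first → 1 extensions
total linear extensions = 7

7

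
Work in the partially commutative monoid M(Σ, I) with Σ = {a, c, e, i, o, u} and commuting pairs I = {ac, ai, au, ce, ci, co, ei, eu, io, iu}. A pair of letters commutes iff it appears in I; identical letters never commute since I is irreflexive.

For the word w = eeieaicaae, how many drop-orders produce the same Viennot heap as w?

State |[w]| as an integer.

360

drop 0:e onto floor
drop 1:e onto {0:e}
drop 2:i onto floor
drop 3:e onto {1:e}
drop 4:a onto {3:e}
drop 5:i onto {2:i}
drop 6:c onto floor
drop 7:a onto {4:a}
drop 8:a onto {7:a}
drop 9:e onto {8:a}
ground layer = {0:e, 2:i, 6:c}
drop-orders for the pieces not yet dropped (sum over which currently-grounded one goes next):
  1 to go: {5} 1  {6} 1  {9} 1
  2 to go: {2,5} 1  {5,6} 2  {5,9} 2  {6,9} 2  {8,9} 1
  3 to go: {2,5,6} 3  {2,5,9} 3  {5,6,9} 6  {5,8,9} 3  {6,8,9} 3  {7,8,9} 1
  4 to go: {2,5,6,9} 12  {2,5,8,9} 6  {4,7,8,9} 1  {5,6,8,9} 12  {5,7,8,9} 4  {6,7,8,9} 4
  5 to go: {2,5,6,8,9} 30  {2,5,7,8,9} 10  {3,4,7,8,9} 1  {4,5,7,8,9} 5  {4,6,7,8,9} 5  {5,6,7,8,9} 20
  6 to go: {1,3,4,7,8,9} 1  {2,4,5,7,8,9} 15  {2,5,6,7,8,9} 60  {3,4,5,7,8,9} 6  {3,4,6,7,8,9} 6  {4,5,6,7,8,9} 30
  7 to go: {0,1,3,4,7,8,9} 1  {1,3,4,5,7,8,9} 7  {1,3,4,6,7,8,9} 7  {2,3,4,5,7,8,9} 21  {2,4,5,6,7,8,9} 105  {3,4,5,6,7,8,9} 42
  8 to go: {0,1,3,4,5,7,8,9} 8  {0,1,3,4,6,7,8,9} 8  {1,2,3,4,5,7,8,9} 28  {1,3,4,5,6,7,8,9} 56  {2,3,4,5,6,7,8,9} 168
  if 0:e drops first: 252 orders
  if 2:i drops first: 72 orders
  if 6:c drops first: 36 orders
heap linearizations: 360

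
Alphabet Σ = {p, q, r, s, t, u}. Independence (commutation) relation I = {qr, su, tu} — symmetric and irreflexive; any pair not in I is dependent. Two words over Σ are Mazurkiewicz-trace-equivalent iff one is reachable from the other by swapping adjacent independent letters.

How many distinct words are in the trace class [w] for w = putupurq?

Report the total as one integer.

#0=p has no predecessor
#1=u depends on [0:p]
#2=t depends on [0:p]
#3=u depends on [1:u]
#4=p depends on [2:t, 3:u]
#5=u depends on [4:p]
#6=r depends on [5:u]
#7=q depends on [5:u]
sources: [0:p]
N(rest) = Σ N(rest − s) over sources s of rest; N(one piece) = 1:
  size 1 → [6]=1  [7]=1
  size 2 → [6,7]=2
  size 3 → [5,6,7]=2
  size 4 → [4,5,6,7]=2
  size 5 → [2,4,5,6,7]=2  [3,4,5,6,7]=2
  size 6 → [1,3,4,5,6,7]=2  [2,3,4,5,6,7]=4
  first=0(p) contributes 6

6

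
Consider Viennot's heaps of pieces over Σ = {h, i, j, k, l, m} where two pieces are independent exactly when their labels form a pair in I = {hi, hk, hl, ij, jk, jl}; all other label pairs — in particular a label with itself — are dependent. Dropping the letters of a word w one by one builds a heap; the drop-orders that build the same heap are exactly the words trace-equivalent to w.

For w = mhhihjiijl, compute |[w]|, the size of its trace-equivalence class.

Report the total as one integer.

126

0(m) covers ∅
1(h) covers 0:m
2(h) covers 1:h
3(i) covers 0:m
4(h) covers 2:h
5(j) covers 4:h
6(i) covers 3:i
7(i) covers 6:i
8(j) covers 5:j
9(l) covers 7:i
floor of heap: 0:m
completions by unplaced set U, small U first (add the entries for U minus each lowest piece of U):
  |U|=1: {8}:1  {9}:1
  |U|=2: {5,8}:1  {7,9}:1  {8,9}:2
  |U|=3: {4,5,8}:1  {5,8,9}:3  {6,7,9}:1  {7,8,9}:3
  |U|=4: {2,4,5,8}:1  {3,6,7,9}:1  {4,5,8,9}:4  {5,7,8,9}:6  {6,7,8,9}:4
  |U|=5: {1,2,4,5,8}:1  {2,4,5,8,9}:5  {3,6,7,8,9}:5  {4,5,7,8,9}:10  {5,6,7,8,9}:10
  |U|=6: {1,2,4,5,8,9}:6  {2,4,5,7,8,9}:15  {3,5,6,7,8,9}:15  {4,5,6,7,8,9}:20
  |U|=7: {1,2,4,5,7,8,9}:21  {2,4,5,6,7,8,9}:35  {3,4,5,6,7,8,9}:35
  |U|=8: {1,2,4,5,6,7,8,9}:56  {2,3,4,5,6,7,8,9}:70
  start at 0(m): 126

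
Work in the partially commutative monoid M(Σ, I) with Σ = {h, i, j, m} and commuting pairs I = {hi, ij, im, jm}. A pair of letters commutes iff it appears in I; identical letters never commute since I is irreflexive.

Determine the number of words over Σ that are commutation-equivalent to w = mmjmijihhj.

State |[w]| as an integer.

0(m) covers ∅
1(m) covers 0:m
2(j) covers ∅
3(m) covers 1:m
4(i) covers ∅
5(j) covers 2:j
6(i) covers 4:i
7(h) covers 3:m, 5:j
8(h) covers 7:h
9(j) covers 8:h
floor of heap: 0:m, 2:j, 4:i
completions by unplaced set U, small U first (add the entries for U minus each lowest piece of U):
  |U|=1: {6}:1  {9}:1
  |U|=2: {4,6}:1  {6,9}:2  {8,9}:1
  |U|=3: {4,6,9}:3  {6,8,9}:3  {7,8,9}:1
  |U|=4: {3,7,8,9}:1  {4,6,8,9}:6  {5,7,8,9}:1  {6,7,8,9}:4
  |U|=5: {1,3,7,8,9}:1  {2,5,7,8,9}:1  {3,5,7,8,9}:2  {3,6,7,8,9}:5  {4,6,7,8,9}:10  {5,6,7,8,9}:5
  |U|=6: {0,1,3,7,8,9}:1  {1,3,5,7,8,9}:3  {1,3,6,7,8,9}:6  {2,3,5,7,8,9}:3  {2,5,6,7,8,9}:6  {3,4,6,7,8,9}:15  {3,5,6,7,8,9}:12  {4,5,6,7,8,9}:15
  |U|=7: {0,1,3,5,7,8,9}:4  {0,1,3,6,7,8,9}:7  {1,2,3,5,7,8,9}:6  {1,3,4,6,7,8,9}:21  {1,3,5,6,7,8,9}:21  {2,3,5,6,7,8,9}:21  {2,4,5,6,7,8,9}:21  {3,4,5,6,7,8,9}:42
  |U|=8: {0,1,2,3,5,7,8,9}:10  {0,1,3,4,6,7,8,9}:28  {0,1,3,5,6,7,8,9}:32  {1,2,3,5,6,7,8,9}:48  {1,3,4,5,6,7,8,9}:84  {2,3,4,5,6,7,8,9}:84
  start at 0(m): 216
  start at 2(j): 144
  start at 4(i): 90
sum over floor = 450

450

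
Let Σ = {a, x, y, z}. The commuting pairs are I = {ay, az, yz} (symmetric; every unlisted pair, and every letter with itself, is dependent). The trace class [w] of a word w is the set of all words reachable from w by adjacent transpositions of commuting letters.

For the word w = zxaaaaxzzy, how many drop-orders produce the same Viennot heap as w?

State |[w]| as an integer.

drop 0:z onto floor
drop 1:x onto {0:z}
drop 2:a onto {1:x}
drop 3:a onto {2:a}
drop 4:a onto {3:a}
drop 5:a onto {4:a}
drop 6:x onto {5:a}
drop 7:z onto {6:x}
drop 8:z onto {7:z}
drop 9:y onto {6:x}
ground layer = {0:z}
drop-orders for the pieces not yet dropped (sum over which currently-grounded one goes next):
  1 to go: {8} 1  {9} 1
  2 to go: {7,8} 1  {8,9} 2
  3 to go: {7,8,9} 3
  4 to go: {6,7,8,9} 3
  5 to go: {5,6,7,8,9} 3
  6 to go: {4,5,6,7,8,9} 3
  7 to go: {3,4,5,6,7,8,9} 3
  8 to go: {2,3,4,5,6,7,8,9} 3
  if 0:z drops first: 3 orders

3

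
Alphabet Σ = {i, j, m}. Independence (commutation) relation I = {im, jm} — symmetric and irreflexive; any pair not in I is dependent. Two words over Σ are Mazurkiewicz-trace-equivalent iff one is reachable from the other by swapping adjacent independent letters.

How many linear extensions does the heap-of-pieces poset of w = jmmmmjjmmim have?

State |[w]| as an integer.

330

#0=j has no predecessor
#1=m has no predecessor
#2=m depends on [1:m]
#3=m depends on [2:m]
#4=m depends on [3:m]
#5=j depends on [0:j]
#6=j depends on [5:j]
#7=m depends on [4:m]
#8=m depends on [7:m]
#9=i depends on [6:j]
#10=m depends on [8:m]
sources: [0:j, 1:m]
N(rest) = Σ N(rest − s) over sources s of rest; N(one piece) = 1:
  size 1 → [9]=1  [10]=1
  size 2 → [6,9]=1  [8,10]=1  [9,10]=2
  size 3 → [5,6,9]=1  [6,9,10]=3  [7,8,10]=1  [8,9,10]=3
  size 4 → [0,5,6,9]=1  [4,7,8,10]=1  [5,6,9,10]=4  [6,8,9,10]=6  [7,8,9,10]=4
  size 5 → [0,5,6,9,10]=5  [3,4,7,8,10]=1  [4,7,8,9,10]=5  [5,6,8,9,10]=10  [6,7,8,9,10]=10
  size 6 → [0,5,6,8,9,10]=15  [2,3,4,7,8,10]=1  [3,4,7,8,9,10]=6  [4,6,7,8,9,10]=15  [5,6,7,8,9,10]=20
  size 7 → [0,5,6,7,8,9,10]=35  [1,2,3,4,7,8,10]=1  [2,3,4,7,8,9,10]=7  [3,4,6,7,8,9,10]=21  [4,5,6,7,8,9,10]=35
  size 8 → [0,4,5,6,7,8,9,10]=70  [1,2,3,4,7,8,9,10]=8  [2,3,4,6,7,8,9,10]=28  [3,4,5,6,7,8,9,10]=56
  size 9 → [0,3,4,5,6,7,8,9,10]=126  [1,2,3,4,6,7,8,9,10]=36  [2,3,4,5,6,7,8,9,10]=84
  first=0(j) contributes 120
  first=1(m) contributes 210
|[w]| = 330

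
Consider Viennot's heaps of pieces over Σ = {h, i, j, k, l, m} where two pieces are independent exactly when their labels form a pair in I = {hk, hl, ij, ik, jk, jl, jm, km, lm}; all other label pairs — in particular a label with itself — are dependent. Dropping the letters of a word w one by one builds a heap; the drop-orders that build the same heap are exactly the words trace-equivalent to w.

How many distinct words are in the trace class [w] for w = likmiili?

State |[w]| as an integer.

5

piece 0:l — minimal
piece 1:i rests on {0:l}
piece 2:k rests on {0:l}
piece 3:m rests on {1:i}
piece 4:i rests on {3:m}
piece 5:i rests on {4:i}
piece 6:l rests on {2:k, 5:i}
piece 7:i rests on {6:l}
minimal pieces: {0:l}
ways to finish when only these pieces remain (= sum over removing one remaining piece with nothing left below it):
  1 left: {7}→1
  2 left: {6,7}→1
  3 left: {2,6,7}→1  {5,6,7}→1
  4 left: {2,5,6,7}→2  {4,5,6,7}→1
  5 left: {2,4,5,6,7}→3  {3,4,5,6,7}→1
  6 left: {1,3,4,5,6,7}→1  {2,3,4,5,6,7}→4
  placing 0:l first → 5 extensions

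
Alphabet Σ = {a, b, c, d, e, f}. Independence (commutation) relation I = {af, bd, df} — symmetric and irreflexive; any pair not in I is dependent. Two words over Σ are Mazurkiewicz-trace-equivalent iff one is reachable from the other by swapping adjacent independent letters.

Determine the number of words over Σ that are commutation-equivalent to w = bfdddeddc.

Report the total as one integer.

drop 0:b onto floor
drop 1:f onto {0:b}
drop 2:d onto floor
drop 3:d onto {2:d}
drop 4:d onto {3:d}
drop 5:e onto {1:f, 4:d}
drop 6:d onto {5:e}
drop 7:d onto {6:d}
drop 8:c onto {7:d}
ground layer = {0:b, 2:d}
drop-orders for the pieces not yet dropped (sum over which currently-grounded one goes next):
  1 to go: {8} 1
  2 to go: {7,8} 1
  3 to go: {6,7,8} 1
  4 to go: {5,6,7,8} 1
  5 to go: {1,5,6,7,8} 1  {4,5,6,7,8} 1
  6 to go: {0,1,5,6,7,8} 1  {1,4,5,6,7,8} 2  {3,4,5,6,7,8} 1
  7 to go: {0,1,4,5,6,7,8} 3  {1,3,4,5,6,7,8} 3  {2,3,4,5,6,7,8} 1
  if 0:b drops first: 4 orders
  if 2:d drops first: 6 orders
heap linearizations: 10

10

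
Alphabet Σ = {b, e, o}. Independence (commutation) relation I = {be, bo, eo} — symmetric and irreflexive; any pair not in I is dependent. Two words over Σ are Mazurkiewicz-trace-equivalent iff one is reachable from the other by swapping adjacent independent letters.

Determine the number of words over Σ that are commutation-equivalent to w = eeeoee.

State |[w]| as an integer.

6

0(e) covers ∅
1(e) covers 0:e
2(e) covers 1:e
3(o) covers ∅
4(e) covers 2:e
5(e) covers 4:e
floor of heap: 0:e, 3:o
completions by unplaced set U, small U first (add the entries for U minus each lowest piece of U):
  |U|=1: {3}:1  {5}:1
  |U|=2: {3,5}:2  {4,5}:1
  |U|=3: {2,4,5}:1  {3,4,5}:3
  |U|=4: {1,2,4,5}:1  {2,3,4,5}:4
  start at 0(e): 5
  start at 3(o): 1
sum over floor = 6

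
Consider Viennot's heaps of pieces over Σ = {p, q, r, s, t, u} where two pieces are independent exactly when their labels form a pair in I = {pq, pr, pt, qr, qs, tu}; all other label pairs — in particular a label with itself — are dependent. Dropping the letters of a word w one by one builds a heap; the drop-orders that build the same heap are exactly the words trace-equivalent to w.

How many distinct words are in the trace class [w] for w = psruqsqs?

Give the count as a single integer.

6

piece 0:p — minimal
piece 1:s rests on {0:p}
piece 2:r rests on {1:s}
piece 3:u rests on {2:r}
piece 4:q rests on {3:u}
piece 5:s rests on {3:u}
piece 6:q rests on {4:q}
piece 7:s rests on {5:s}
minimal pieces: {0:p}
ways to finish when only these pieces remain (= sum over removing one remaining piece with nothing left below it):
  1 left: {6}→1  {7}→1
  2 left: {4,6}→1  {5,7}→1  {6,7}→2
  3 left: {4,6,7}→3  {5,6,7}→3
  4 left: {4,5,6,7}→6
  5 left: {3,4,5,6,7}→6
  6 left: {2,3,4,5,6,7}→6
  placing 0:p first → 6 extensions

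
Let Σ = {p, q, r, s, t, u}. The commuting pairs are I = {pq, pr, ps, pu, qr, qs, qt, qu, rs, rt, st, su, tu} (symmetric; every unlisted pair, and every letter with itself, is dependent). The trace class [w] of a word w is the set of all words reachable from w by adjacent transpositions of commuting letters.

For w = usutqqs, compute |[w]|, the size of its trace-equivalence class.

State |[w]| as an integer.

drop 0:u onto floor
drop 1:s onto floor
drop 2:u onto {0:u}
drop 3:t onto floor
drop 4:q onto floor
drop 5:q onto {4:q}
drop 6:s onto {1:s}
ground layer = {0:u, 1:s, 3:t, 4:q}
drop-orders for the pieces not yet dropped (sum over which currently-grounded one goes next):
  1 to go: {2} 1  {3} 1  {5} 1  {6} 1
  2 to go: {0,2} 1  {1,6} 1  {2,3} 2  {2,5} 2  {2,6} 2  {3,5} 2  {3,6} 2  {4,5} 1  {5,6} 2
  3 to go: {0,2,3} 3  {0,2,5} 3  {0,2,6} 3  {1,2,6} 3  {1,3,6} 3  {1,5,6} 3  {2,3,5} 6  {2,3,6} 6  {2,4,5} 3  {2,5,6} 6  {3,4,5} 3  {3,5,6} 6  {4,5,6} 3
  4 to go: {0,1,2,6} 6  {0,2,3,5} 12  {0,2,3,6} 12  {0,2,4,5} 6  {0,2,5,6} 12  {1,2,3,6} 12  {1,2,5,6} 12  {1,3,5,6} 12  {1,4,5,6} 6  {2,3,4,5} 12  {2,3,5,6} 24  {2,4,5,6} 12  {3,4,5,6} 12
  5 to go: {0,1,2,3,6} 30  {0,1,2,5,6} 30  {0,2,3,4,5} 30  {0,2,3,5,6} 60  {0,2,4,5,6} 30  {1,2,3,5,6} 60  {1,2,4,5,6} 30  {1,3,4,5,6} 30  {2,3,4,5,6} 60
  if 0:u drops first: 180 orders
  if 1:s drops first: 180 orders
  if 3:t drops first: 90 orders
  if 4:q drops first: 180 orders
heap linearizations: 630

630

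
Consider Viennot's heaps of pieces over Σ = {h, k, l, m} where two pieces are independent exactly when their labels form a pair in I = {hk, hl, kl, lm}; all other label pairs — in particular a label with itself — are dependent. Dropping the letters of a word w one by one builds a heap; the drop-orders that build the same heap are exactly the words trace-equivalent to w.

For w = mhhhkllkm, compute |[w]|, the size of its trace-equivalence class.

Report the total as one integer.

#0=m has no predecessor
#1=h depends on [0:m]
#2=h depends on [1:h]
#3=h depends on [2:h]
#4=k depends on [0:m]
#5=l has no predecessor
#6=l depends on [5:l]
#7=k depends on [4:k]
#8=m depends on [3:h, 7:k]
sources: [0:m, 5:l]
N(rest) = Σ N(rest − s) over sources s of rest; N(one piece) = 1:
  size 1 → [6]=1  [8]=1
  size 2 → [3,8]=1  [5,6]=1  [6,8]=2  [7,8]=1
  size 3 → [2,3,8]=1  [3,6,8]=3  [3,7,8]=2  [4,7,8]=1  [5,6,8]=3  [6,7,8]=3
  size 4 → [1,2,3,8]=1  [2,3,6,8]=4  [2,3,7,8]=3  [3,4,7,8]=3  [3,5,6,8]=6  [3,6,7,8]=8  [4,6,7,8]=4  [5,6,7,8]=6
  size 5 → [1,2,3,6,8]=5  [1,2,3,7,8]=4  [2,3,4,7,8]=6  [2,3,5,6,8]=10  [2,3,6,7,8]=15  [3,4,6,7,8]=15  [3,5,6,7,8]=20  [4,5,6,7,8]=10
  size 6 → [1,2,3,4,7,8]=10  [1,2,3,5,6,8]=15  [1,2,3,6,7,8]=24  [2,3,4,6,7,8]=36  [2,3,5,6,7,8]=45  [3,4,5,6,7,8]=45
  size 7 → [0,1,2,3,4,7,8]=10  [1,2,3,4,6,7,8]=70  [1,2,3,5,6,7,8]=84  [2,3,4,5,6,7,8]=126
  first=0(m) contributes 280
  first=5(l) contributes 80
|[w]| = 360

360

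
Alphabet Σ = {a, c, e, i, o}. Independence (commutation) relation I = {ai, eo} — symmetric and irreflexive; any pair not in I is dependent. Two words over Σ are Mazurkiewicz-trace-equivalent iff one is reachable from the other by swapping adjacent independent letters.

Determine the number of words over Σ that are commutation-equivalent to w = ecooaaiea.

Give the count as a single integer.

3

drop 0:e onto floor
drop 1:c onto {0:e}
drop 2:o onto {1:c}
drop 3:o onto {2:o}
drop 4:a onto {3:o}
drop 5:a onto {4:a}
drop 6:i onto {3:o}
drop 7:e onto {5:a, 6:i}
drop 8:a onto {7:e}
ground layer = {0:e}
drop-orders for the pieces not yet dropped (sum over which currently-grounded one goes next):
  1 to go: {8} 1
  2 to go: {7,8} 1
  3 to go: {5,7,8} 1  {6,7,8} 1
  4 to go: {4,5,7,8} 1  {5,6,7,8} 2
  5 to go: {4,5,6,7,8} 3
  6 to go: {3,4,5,6,7,8} 3
  7 to go: {2,3,4,5,6,7,8} 3
  if 0:e drops first: 3 orders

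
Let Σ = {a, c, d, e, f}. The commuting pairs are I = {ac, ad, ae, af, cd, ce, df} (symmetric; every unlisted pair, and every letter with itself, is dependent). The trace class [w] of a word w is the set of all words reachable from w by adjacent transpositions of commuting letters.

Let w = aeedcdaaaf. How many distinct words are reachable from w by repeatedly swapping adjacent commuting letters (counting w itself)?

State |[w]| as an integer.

2520

piece 0:a — minimal
piece 1:e — minimal
piece 2:e rests on {1:e}
piece 3:d rests on {2:e}
piece 4:c — minimal
piece 5:d rests on {3:d}
piece 6:a rests on {0:a}
piece 7:a rests on {6:a}
piece 8:a rests on {7:a}
piece 9:f rests on {2:e, 4:c}
minimal pieces: {0:a, 1:e, 4:c}
ways to finish when only these pieces remain (= sum over removing one remaining piece with nothing left below it):
  1 left: {5}→1  {8}→1  {9}→1
  2 left: {3,5}→1  {4,9}→1  {5,8}→2  {5,9}→2  {7,8}→1  {8,9}→2
  3 left: {3,5,8}→3  {3,5,9}→3  {4,5,9}→3  {4,8,9}→3  {5,7,8}→3  {5,8,9}→6  {6,7,8}→1  {7,8,9}→3
  4 left: {0,6,7,8}→1  {2,3,5,9}→3  {3,4,5,9}→6  {3,5,7,8}→6  {3,5,8,9}→12  {4,5,8,9}→12  {4,7,8,9}→6  {5,6,7,8}→4  {5,7,8,9}→12  {6,7,8,9}→4
  5 left: {0,5,6,7,8}→5  {0,6,7,8,9}→5  {1,2,3,5,9}→3  {2,3,4,5,9}→9  {2,3,5,8,9}→15  {3,4,5,8,9}→30  {3,5,6,7,8}→10  {3,5,7,8,9}→30  {4,5,7,8,9}→30  {4,6,7,8,9}→10  {5,6,7,8,9}→20
  6 left: {0,3,5,6,7,8}→15  {0,4,6,7,8,9}→15  {0,5,6,7,8,9}→30  {1,2,3,4,5,9}→12  {1,2,3,5,8,9}→18  {2,3,4,5,8,9}→54  {2,3,5,7,8,9}→45  {3,4,5,7,8,9}→90  {3,5,6,7,8,9}→60  {4,5,6,7,8,9}→60
  7 left: {0,3,5,6,7,8,9}→105  {0,4,5,6,7,8,9}→105  {1,2,3,4,5,8,9}→84  {1,2,3,5,7,8,9}→63  {2,3,4,5,7,8,9}→189  {2,3,5,6,7,8,9}→105  {3,4,5,6,7,8,9}→210
  8 left: {0,2,3,5,6,7,8,9}→210  {0,3,4,5,6,7,8,9}→420  {1,2,3,4,5,7,8,9}→336  {1,2,3,5,6,7,8,9}→168  {2,3,4,5,6,7,8,9}→504
  placing 0:a first → 1008 extensions
  placing 1:e first → 1134 extensions
  placing 4:c first → 378 extensions
total linear extensions = 2520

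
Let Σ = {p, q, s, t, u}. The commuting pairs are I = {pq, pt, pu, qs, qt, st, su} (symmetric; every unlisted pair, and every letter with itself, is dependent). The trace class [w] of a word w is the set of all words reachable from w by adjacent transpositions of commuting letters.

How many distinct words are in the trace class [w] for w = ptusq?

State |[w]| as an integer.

piece 0:p — minimal
piece 1:t — minimal
piece 2:u rests on {1:t}
piece 3:s rests on {0:p}
piece 4:q rests on {2:u}
minimal pieces: {0:p, 1:t}
ways to finish when only these pieces remain (= sum over removing one remaining piece with nothing left below it):
  1 left: {3}→1  {4}→1
  2 left: {0,3}→1  {2,4}→1  {3,4}→2
  3 left: {0,3,4}→3  {1,2,4}→1  {2,3,4}→3
  placing 0:p first → 4 extensions
  placing 1:t first → 6 extensions
total linear extensions = 10

10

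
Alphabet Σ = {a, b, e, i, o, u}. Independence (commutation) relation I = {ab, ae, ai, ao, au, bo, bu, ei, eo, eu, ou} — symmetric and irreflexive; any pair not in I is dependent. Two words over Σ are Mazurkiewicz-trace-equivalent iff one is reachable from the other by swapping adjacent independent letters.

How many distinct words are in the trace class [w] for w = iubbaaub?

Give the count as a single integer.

0(i) covers ∅
1(u) covers 0:i
2(b) covers 0:i
3(b) covers 2:b
4(a) covers ∅
5(a) covers 4:a
6(u) covers 1:u
7(b) covers 3:b
floor of heap: 0:i, 4:a
completions by unplaced set U, small U first (add the entries for U minus each lowest piece of U):
  |U|=1: {5}:1  {6}:1  {7}:1
  |U|=2: {1,6}:1  {3,7}:1  {4,5}:1  {5,6}:2  {5,7}:2  {6,7}:2
  |U|=3: {1,5,6}:3  {1,6,7}:3  {2,3,7}:1  {3,5,7}:3  {3,6,7}:3  {4,5,6}:3  {4,5,7}:3  {5,6,7}:6
  |U|=4: {1,3,6,7}:6  {1,4,5,6}:6  {1,5,6,7}:12  {2,3,5,7}:4  {2,3,6,7}:4  {3,4,5,7}:6  {3,5,6,7}:12  {4,5,6,7}:12
  |U|=5: {1,2,3,6,7}:10  {1,3,5,6,7}:30  {1,4,5,6,7}:30  {2,3,4,5,7}:10  {2,3,5,6,7}:20  {3,4,5,6,7}:30
  |U|=6: {0,1,2,3,6,7}:10  {1,2,3,5,6,7}:60  {1,3,4,5,6,7}:90  {2,3,4,5,6,7}:60
  start at 0(i): 210
  start at 4(a): 70
sum over floor = 280

280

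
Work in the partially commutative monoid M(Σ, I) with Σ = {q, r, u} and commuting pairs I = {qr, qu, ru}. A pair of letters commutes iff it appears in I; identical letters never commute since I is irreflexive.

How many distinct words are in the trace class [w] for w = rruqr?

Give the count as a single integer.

piece 0:r — minimal
piece 1:r rests on {0:r}
piece 2:u — minimal
piece 3:q — minimal
piece 4:r rests on {1:r}
minimal pieces: {0:r, 2:u, 3:q}
ways to finish when only these pieces remain (= sum over removing one remaining piece with nothing left below it):
  1 left: {2}→1  {3}→1  {4}→1
  2 left: {1,4}→1  {2,3}→2  {2,4}→2  {3,4}→2
  3 left: {0,1,4}→1  {1,2,4}→3  {1,3,4}→3  {2,3,4}→6
  placing 0:r first → 12 extensions
  placing 2:u first → 4 extensions
  placing 3:q first → 4 extensions
total linear extensions = 20

20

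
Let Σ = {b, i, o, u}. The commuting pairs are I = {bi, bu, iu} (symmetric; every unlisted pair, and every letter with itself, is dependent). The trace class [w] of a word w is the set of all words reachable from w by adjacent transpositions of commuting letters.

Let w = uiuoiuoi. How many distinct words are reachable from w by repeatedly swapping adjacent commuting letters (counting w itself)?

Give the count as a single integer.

#0=u has no predecessor
#1=i has no predecessor
#2=u depends on [0:u]
#3=o depends on [1:i, 2:u]
#4=i depends on [3:o]
#5=u depends on [3:o]
#6=o depends on [4:i, 5:u]
#7=i depends on [6:o]
sources: [0:u, 1:i]
N(rest) = Σ N(rest − s) over sources s of rest; N(one piece) = 1:
  size 1 → [7]=1
  size 2 → [6,7]=1
  size 3 → [4,6,7]=1  [5,6,7]=1
  size 4 → [4,5,6,7]=2
  size 5 → [3,4,5,6,7]=2
  size 6 → [1,3,4,5,6,7]=2  [2,3,4,5,6,7]=2
  first=0(u) contributes 4
  first=1(i) contributes 2
|[w]| = 6

6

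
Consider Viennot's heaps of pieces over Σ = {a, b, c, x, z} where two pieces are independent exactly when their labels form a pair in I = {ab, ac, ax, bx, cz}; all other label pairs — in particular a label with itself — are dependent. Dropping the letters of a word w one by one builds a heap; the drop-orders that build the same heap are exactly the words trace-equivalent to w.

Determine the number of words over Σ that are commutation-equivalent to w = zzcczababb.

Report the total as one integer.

126

piece 0:z — minimal
piece 1:z rests on {0:z}
piece 2:c — minimal
piece 3:c rests on {2:c}
piece 4:z rests on {1:z}
piece 5:a rests on {4:z}
piece 6:b rests on {3:c, 4:z}
piece 7:a rests on {5:a}
piece 8:b rests on {6:b}
piece 9:b rests on {8:b}
minimal pieces: {0:z, 2:c}
ways to finish when only these pieces remain (= sum over removing one remaining piece with nothing left below it):
  1 left: {7}→1  {9}→1
  2 left: {5,7}→1  {7,9}→2  {8,9}→1
  3 left: {5,7,9}→3  {6,8,9}→1  {7,8,9}→3
  4 left: {3,6,8,9}→1  {5,7,8,9}→6  {6,7,8,9}→4
  5 left: {2,3,6,8,9}→1  {3,6,7,8,9}→5  {5,6,7,8,9}→10
  6 left: {2,3,6,7,8,9}→6  {3,5,6,7,8,9}→15  {4,5,6,7,8,9}→10
  7 left: {1,4,5,6,7,8,9}→10  {2,3,5,6,7,8,9}→21  {3,4,5,6,7,8,9}→25
  8 left: {0,1,4,5,6,7,8,9}→10  {1,3,4,5,6,7,8,9}→35  {2,3,4,5,6,7,8,9}→46
  placing 0:z first → 81 extensions
  placing 2:c first → 45 extensions
total linear extensions = 126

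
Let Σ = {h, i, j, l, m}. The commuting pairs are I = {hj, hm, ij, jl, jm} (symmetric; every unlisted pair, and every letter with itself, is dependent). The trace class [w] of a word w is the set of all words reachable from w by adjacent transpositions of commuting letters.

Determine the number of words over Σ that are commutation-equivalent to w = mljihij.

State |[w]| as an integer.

21

drop 0:m onto floor
drop 1:l onto {0:m}
drop 2:j onto floor
drop 3:i onto {1:l}
drop 4:h onto {3:i}
drop 5:i onto {4:h}
drop 6:j onto {2:j}
ground layer = {0:m, 2:j}
drop-orders for the pieces not yet dropped (sum over which currently-grounded one goes next):
  1 to go: {5} 1  {6} 1
  2 to go: {2,6} 1  {4,5} 1  {5,6} 2
  3 to go: {2,5,6} 3  {3,4,5} 1  {4,5,6} 3
  4 to go: {1,3,4,5} 1  {2,4,5,6} 6  {3,4,5,6} 4
  5 to go: {0,1,3,4,5} 1  {1,3,4,5,6} 5  {2,3,4,5,6} 10
  if 0:m drops first: 15 orders
  if 2:j drops first: 6 orders
heap linearizations: 21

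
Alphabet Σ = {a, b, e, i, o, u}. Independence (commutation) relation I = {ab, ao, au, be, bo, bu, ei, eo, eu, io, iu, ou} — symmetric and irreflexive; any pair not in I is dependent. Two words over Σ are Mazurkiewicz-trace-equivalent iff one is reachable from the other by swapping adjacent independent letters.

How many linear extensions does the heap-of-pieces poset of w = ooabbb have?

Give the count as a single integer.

0(o) covers ∅
1(o) covers 0:o
2(a) covers ∅
3(b) covers ∅
4(b) covers 3:b
5(b) covers 4:b
floor of heap: 0:o, 2:a, 3:b
completions by unplaced set U, small U first (add the entries for U minus each lowest piece of U):
  |U|=1: {1}:1  {2}:1  {5}:1
  |U|=2: {0,1}:1  {1,2}:2  {1,5}:2  {2,5}:2  {4,5}:1
  |U|=3: {0,1,2}:3  {0,1,5}:3  {1,2,5}:6  {1,4,5}:3  {2,4,5}:3  {3,4,5}:1
  |U|=4: {0,1,2,5}:12  {0,1,4,5}:6  {1,2,4,5}:12  {1,3,4,5}:4  {2,3,4,5}:4
  start at 0(o): 20
  start at 2(a): 10
  start at 3(b): 30
sum over floor = 60

60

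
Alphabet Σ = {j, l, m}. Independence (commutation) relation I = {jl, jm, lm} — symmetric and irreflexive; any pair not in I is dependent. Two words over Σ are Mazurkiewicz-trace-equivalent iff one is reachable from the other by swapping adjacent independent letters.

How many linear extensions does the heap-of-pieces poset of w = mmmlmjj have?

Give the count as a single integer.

105

#0=m has no predecessor
#1=m depends on [0:m]
#2=m depends on [1:m]
#3=l has no predecessor
#4=m depends on [2:m]
#5=j has no predecessor
#6=j depends on [5:j]
sources: [0:m, 3:l, 5:j]
N(rest) = Σ N(rest − s) over sources s of rest; N(one piece) = 1:
  size 1 → [3]=1  [4]=1  [6]=1
  size 2 → [2,4]=1  [3,4]=2  [3,6]=2  [4,6]=2  [5,6]=1
  size 3 → [1,2,4]=1  [2,3,4]=3  [2,4,6]=3  [3,4,6]=6  [3,5,6]=3  [4,5,6]=3
  size 4 → [0,1,2,4]=1  [1,2,3,4]=4  [1,2,4,6]=4  [2,3,4,6]=12  [2,4,5,6]=6  [3,4,5,6]=12
  size 5 → [0,1,2,3,4]=5  [0,1,2,4,6]=5  [1,2,3,4,6]=20  [1,2,4,5,6]=10  [2,3,4,5,6]=30
  first=0(m) contributes 60
  first=3(l) contributes 15
  first=5(j) contributes 30
|[w]| = 105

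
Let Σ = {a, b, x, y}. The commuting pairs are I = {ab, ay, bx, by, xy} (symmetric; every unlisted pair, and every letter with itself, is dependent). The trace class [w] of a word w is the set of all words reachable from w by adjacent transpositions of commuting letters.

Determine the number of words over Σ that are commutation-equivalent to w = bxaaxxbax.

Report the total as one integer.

36

#0=b has no predecessor
#1=x has no predecessor
#2=a depends on [1:x]
#3=a depends on [2:a]
#4=x depends on [3:a]
#5=x depends on [4:x]
#6=b depends on [0:b]
#7=a depends on [5:x]
#8=x depends on [7:a]
sources: [0:b, 1:x]
N(rest) = Σ N(rest − s) over sources s of rest; N(one piece) = 1:
  size 1 → [6]=1  [8]=1
  size 2 → [0,6]=1  [6,8]=2  [7,8]=1
  size 3 → [0,6,8]=3  [5,7,8]=1  [6,7,8]=3
  size 4 → [0,6,7,8]=6  [4,5,7,8]=1  [5,6,7,8]=4
  size 5 → [0,5,6,7,8]=10  [3,4,5,7,8]=1  [4,5,6,7,8]=5
  size 6 → [0,4,5,6,7,8]=15  [2,3,4,5,7,8]=1  [3,4,5,6,7,8]=6
  size 7 → [0,3,4,5,6,7,8]=21  [1,2,3,4,5,7,8]=1  [2,3,4,5,6,7,8]=7
  first=0(b) contributes 8
  first=1(x) contributes 28
|[w]| = 36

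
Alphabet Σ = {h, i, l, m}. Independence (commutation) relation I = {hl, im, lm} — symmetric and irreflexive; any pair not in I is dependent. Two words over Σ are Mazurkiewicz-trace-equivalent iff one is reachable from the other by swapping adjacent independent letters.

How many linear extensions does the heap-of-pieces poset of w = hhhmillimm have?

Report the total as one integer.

35

piece 0:h — minimal
piece 1:h rests on {0:h}
piece 2:h rests on {1:h}
piece 3:m rests on {2:h}
piece 4:i rests on {2:h}
piece 5:l rests on {4:i}
piece 6:l rests on {5:l}
piece 7:i rests on {6:l}
piece 8:m rests on {3:m}
piece 9:m rests on {8:m}
minimal pieces: {0:h}
ways to finish when only these pieces remain (= sum over removing one remaining piece with nothing left below it):
  1 left: {7}→1  {9}→1
  2 left: {6,7}→1  {7,9}→2  {8,9}→1
  3 left: {3,8,9}→1  {5,6,7}→1  {6,7,9}→3  {7,8,9}→3
  4 left: {3,7,8,9}→4  {4,5,6,7}→1  {5,6,7,9}→4  {6,7,8,9}→6
  5 left: {3,6,7,8,9}→10  {4,5,6,7,9}→5  {5,6,7,8,9}→10
  6 left: {3,5,6,7,8,9}→20  {4,5,6,7,8,9}→15
  7 left: {3,4,5,6,7,8,9}→35
  8 left: {2,3,4,5,6,7,8,9}→35
  placing 0:h first → 35 extensions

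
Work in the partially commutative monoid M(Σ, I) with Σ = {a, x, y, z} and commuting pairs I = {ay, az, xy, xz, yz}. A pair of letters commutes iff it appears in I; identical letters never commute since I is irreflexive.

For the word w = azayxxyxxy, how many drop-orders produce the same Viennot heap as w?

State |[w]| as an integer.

0(a) covers ∅
1(z) covers ∅
2(a) covers 0:a
3(y) covers ∅
4(x) covers 2:a
5(x) covers 4:x
6(y) covers 3:y
7(x) covers 5:x
8(x) covers 7:x
9(y) covers 6:y
floor of heap: 0:a, 1:z, 3:y
completions by unplaced set U, small U first (add the entries for U minus each lowest piece of U):
  |U|=1: {1}:1  {8}:1  {9}:1
  |U|=2: {1,8}:2  {1,9}:2  {6,9}:1  {7,8}:1  {8,9}:2
  |U|=3: {1,6,9}:3  {1,7,8}:3  {1,8,9}:6  {3,6,9}:1  {5,7,8}:1  {6,8,9}:3  {7,8,9}:3
  |U|=4: {1,3,6,9}:4  {1,5,7,8}:4  {1,6,8,9}:12  {1,7,8,9}:12  {3,6,8,9}:4  {4,5,7,8}:1  {5,7,8,9}:4  {6,7,8,9}:6
  |U|=5: {1,3,6,8,9}:20  {1,4,5,7,8}:5  {1,5,7,8,9}:20  {1,6,7,8,9}:30  {2,4,5,7,8}:1  {3,6,7,8,9}:10  {4,5,7,8,9}:5  {5,6,7,8,9}:10
  |U|=6: {0,2,4,5,7,8}:1  {1,2,4,5,7,8}:6  {1,3,6,7,8,9}:60  {1,4,5,7,8,9}:30  {1,5,6,7,8,9}:60  {2,4,5,7,8,9}:6  {3,5,6,7,8,9}:20  {4,5,6,7,8,9}:15
  |U|=7: {0,1,2,4,5,7,8}:7  {0,2,4,5,7,8,9}:7  {1,2,4,5,7,8,9}:42  {1,3,5,6,7,8,9}:140  {1,4,5,6,7,8,9}:105  {2,4,5,6,7,8,9}:21  {3,4,5,6,7,8,9}:35
  |U|=8: {0,1,2,4,5,7,8,9}:56  {0,2,4,5,6,7,8,9}:28  {1,2,4,5,6,7,8,9}:168  {1,3,4,5,6,7,8,9}:280  {2,3,4,5,6,7,8,9}:56
  start at 0(a): 504
  start at 1(z): 84
  start at 3(y): 252
sum over floor = 840

840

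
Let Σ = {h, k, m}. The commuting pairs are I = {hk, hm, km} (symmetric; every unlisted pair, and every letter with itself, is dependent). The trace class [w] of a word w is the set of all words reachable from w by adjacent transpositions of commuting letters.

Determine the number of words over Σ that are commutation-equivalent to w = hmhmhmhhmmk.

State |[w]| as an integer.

0(h) covers ∅
1(m) covers ∅
2(h) covers 0:h
3(m) covers 1:m
4(h) covers 2:h
5(m) covers 3:m
6(h) covers 4:h
7(h) covers 6:h
8(m) covers 5:m
9(m) covers 8:m
10(k) covers ∅
floor of heap: 0:h, 1:m, 10:k
completions by unplaced set U, small U first (add the entries for U minus each lowest piece of U):
  |U|=1: {7}:1  {9}:1  {10}:1
  |U|=2: {6,7}:1  {7,9}:2  {7,10}:2  {8,9}:1  {9,10}:2
  |U|=3: {4,6,7}:1  {5,8,9}:1  {6,7,9}:3  {6,7,10}:3  {7,8,9}:3  {7,9,10}:6  {8,9,10}:3
  |U|=4: {2,4,6,7}:1  {3,5,8,9}:1  {4,6,7,9}:4  {4,6,7,10}:4  {5,7,8,9}:4  {5,8,9,10}:4  {6,7,8,9}:6  {6,7,9,10}:12  {7,8,9,10}:12
  |U|=5: {0,2,4,6,7}:1  {1,3,5,8,9}:1  {2,4,6,7,9}:5  {2,4,6,7,10}:5  {3,5,7,8,9}:5  {3,5,8,9,10}:5  {4,6,7,8,9}:10  {4,6,7,9,10}:20  {5,6,7,8,9}:10  {5,7,8,9,10}:20  {6,7,8,9,10}:30
  |U|=6: {0,2,4,6,7,9}:6  {0,2,4,6,7,10}:6  {1,3,5,7,8,9}:6  {1,3,5,8,9,10}:6  {2,4,6,7,8,9}:15  {2,4,6,7,9,10}:30  {3,5,6,7,8,9}:15  {3,5,7,8,9,10}:30  {4,5,6,7,8,9}:20  {4,6,7,8,9,10}:60  {5,6,7,8,9,10}:60
  |U|=7: {0,2,4,6,7,8,9}:21  {0,2,4,6,7,9,10}:42  {1,3,5,6,7,8,9}:21  {1,3,5,7,8,9,10}:42  {2,4,5,6,7,8,9}:35  {2,4,6,7,8,9,10}:105  {3,4,5,6,7,8,9}:35  {3,5,6,7,8,9,10}:105  {4,5,6,7,8,9,10}:140
  |U|=8: {0,2,4,5,6,7,8,9}:56  {0,2,4,6,7,8,9,10}:168  {1,3,4,5,6,7,8,9}:56  {1,3,5,6,7,8,9,10}:168  {2,3,4,5,6,7,8,9}:70  {2,4,5,6,7,8,9,10}:280  {3,4,5,6,7,8,9,10}:280
  |U|=9: {0,2,3,4,5,6,7,8,9}:126  {0,2,4,5,6,7,8,9,10}:504  {1,2,3,4,5,6,7,8,9}:126  {1,3,4,5,6,7,8,9,10}:504  {2,3,4,5,6,7,8,9,10}:630
  start at 0(h): 1260
  start at 1(m): 1260
  start at 10(k): 252
sum over floor = 2772

2772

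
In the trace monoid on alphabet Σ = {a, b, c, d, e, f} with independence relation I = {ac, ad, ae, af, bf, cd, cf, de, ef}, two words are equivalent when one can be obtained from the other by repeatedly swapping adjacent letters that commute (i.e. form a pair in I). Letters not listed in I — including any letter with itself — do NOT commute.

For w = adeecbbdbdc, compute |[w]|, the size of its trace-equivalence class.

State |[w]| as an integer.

#0=a has no predecessor
#1=d has no predecessor
#2=e has no predecessor
#3=e depends on [2:e]
#4=c depends on [3:e]
#5=b depends on [0:a, 1:d, 4:c]
#6=b depends on [5:b]
#7=d depends on [6:b]
#8=b depends on [7:d]
#9=d depends on [8:b]
#10=c depends on [8:b]
sources: [0:a, 1:d, 2:e]
N(rest) = Σ N(rest − s) over sources s of rest; N(one piece) = 1:
  size 1 → [9]=1  [10]=1
  size 2 → [9,10]=2
  size 3 → [8,9,10]=2
  size 4 → [7,8,9,10]=2
  size 5 → [6,7,8,9,10]=2
  size 6 → [5,6,7,8,9,10]=2
  size 7 → [0,5,6,7,8,9,10]=2  [1,5,6,7,8,9,10]=2  [4,5,6,7,8,9,10]=2
  size 8 → [0,1,5,6,7,8,9,10]=4  [0,4,5,6,7,8,9,10]=4  [1,4,5,6,7,8,9,10]=4  [3,4,5,6,7,8,9,10]=2
  size 9 → [0,1,4,5,6,7,8,9,10]=12  [0,3,4,5,6,7,8,9,10]=6  [1,3,4,5,6,7,8,9,10]=6  [2,3,4,5,6,7,8,9,10]=2
  first=0(a) contributes 8
  first=1(d) contributes 8
  first=2(e) contributes 24
|[w]| = 40

40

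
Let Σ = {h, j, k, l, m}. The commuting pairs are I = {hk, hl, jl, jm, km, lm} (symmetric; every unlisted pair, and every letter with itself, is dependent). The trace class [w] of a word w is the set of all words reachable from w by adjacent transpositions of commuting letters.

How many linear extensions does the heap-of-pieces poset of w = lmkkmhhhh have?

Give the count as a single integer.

0(l) covers ∅
1(m) covers ∅
2(k) covers 0:l
3(k) covers 2:k
4(m) covers 1:m
5(h) covers 4:m
6(h) covers 5:h
7(h) covers 6:h
8(h) covers 7:h
floor of heap: 0:l, 1:m
completions by unplaced set U, small U first (add the entries for U minus each lowest piece of U):
  |U|=1: {3}:1  {8}:1
  |U|=2: {2,3}:1  {3,8}:2  {7,8}:1
  |U|=3: {0,2,3}:1  {2,3,8}:3  {3,7,8}:3  {6,7,8}:1
  |U|=4: {0,2,3,8}:4  {2,3,7,8}:6  {3,6,7,8}:4  {5,6,7,8}:1
  |U|=5: {0,2,3,7,8}:10  {2,3,6,7,8}:10  {3,5,6,7,8}:5  {4,5,6,7,8}:1
  |U|=6: {0,2,3,6,7,8}:20  {1,4,5,6,7,8}:1  {2,3,5,6,7,8}:15  {3,4,5,6,7,8}:6
  |U|=7: {0,2,3,5,6,7,8}:35  {1,3,4,5,6,7,8}:7  {2,3,4,5,6,7,8}:21
  start at 0(l): 28
  start at 1(m): 56
sum over floor = 84

84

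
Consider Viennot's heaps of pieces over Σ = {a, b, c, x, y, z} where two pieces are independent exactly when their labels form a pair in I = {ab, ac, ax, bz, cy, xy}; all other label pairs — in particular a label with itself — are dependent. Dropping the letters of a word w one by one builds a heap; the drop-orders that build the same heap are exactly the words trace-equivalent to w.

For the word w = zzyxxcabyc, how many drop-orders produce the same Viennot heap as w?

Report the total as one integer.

piece 0:z — minimal
piece 1:z rests on {0:z}
piece 2:y rests on {1:z}
piece 3:x rests on {1:z}
piece 4:x rests on {3:x}
piece 5:c rests on {4:x}
piece 6:a rests on {2:y}
piece 7:b rests on {2:y, 5:c}
piece 8:y rests on {6:a, 7:b}
piece 9:c rests on {7:b}
minimal pieces: {0:z}
ways to finish when only these pieces remain (= sum over removing one remaining piece with nothing left below it):
  1 left: {8}→1  {9}→1
  2 left: {6,8}→1  {8,9}→2
  3 left: {6,8,9}→3  {7,8,9}→2
  4 left: {5,7,8,9}→2  {6,7,8,9}→5
  5 left: {2,6,7,8,9}→5  {4,5,7,8,9}→2  {5,6,7,8,9}→7
  6 left: {2,5,6,7,8,9}→12  {3,4,5,7,8,9}→2  {4,5,6,7,8,9}→9
  7 left: {2,4,5,6,7,8,9}→21  {3,4,5,6,7,8,9}→11
  8 left: {2,3,4,5,6,7,8,9}→32
  placing 0:z first → 32 extensions

32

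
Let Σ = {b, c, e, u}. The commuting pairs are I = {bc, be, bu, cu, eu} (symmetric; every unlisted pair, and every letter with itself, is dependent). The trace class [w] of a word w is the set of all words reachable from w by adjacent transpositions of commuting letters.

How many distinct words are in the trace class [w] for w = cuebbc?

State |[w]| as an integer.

piece 0:c — minimal
piece 1:u — minimal
piece 2:e rests on {0:c}
piece 3:b — minimal
piece 4:b rests on {3:b}
piece 5:c rests on {2:e}
minimal pieces: {0:c, 1:u, 3:b}
ways to finish when only these pieces remain (= sum over removing one remaining piece with nothing left below it):
  1 left: {1}→1  {4}→1  {5}→1
  2 left: {1,4}→2  {1,5}→2  {2,5}→1  {3,4}→1  {4,5}→2
  3 left: {0,2,5}→1  {1,2,5}→3  {1,3,4}→3  {1,4,5}→6  {2,4,5}→3  {3,4,5}→3
  4 left: {0,1,2,5}→4  {0,2,4,5}→4  {1,2,4,5}→12  {1,3,4,5}→12  {2,3,4,5}→6
  placing 0:c first → 30 extensions
  placing 1:u first → 10 extensions
  placing 3:b first → 20 extensions
total linear extensions = 60

60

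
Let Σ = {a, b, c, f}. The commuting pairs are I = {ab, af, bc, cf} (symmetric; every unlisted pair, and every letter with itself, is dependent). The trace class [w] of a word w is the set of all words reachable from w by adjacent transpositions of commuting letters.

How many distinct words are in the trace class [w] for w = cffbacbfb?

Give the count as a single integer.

84

#0=c has no predecessor
#1=f has no predecessor
#2=f depends on [1:f]
#3=b depends on [2:f]
#4=a depends on [0:c]
#5=c depends on [4:a]
#6=b depends on [3:b]
#7=f depends on [6:b]
#8=b depends on [7:f]
sources: [0:c, 1:f]
N(rest) = Σ N(rest − s) over sources s of rest; N(one piece) = 1:
  size 1 → [5]=1  [8]=1
  size 2 → [4,5]=1  [5,8]=2  [7,8]=1
  size 3 → [0,4,5]=1  [4,5,8]=3  [5,7,8]=3  [6,7,8]=1
  size 4 → [0,4,5,8]=4  [3,6,7,8]=1  [4,5,7,8]=6  [5,6,7,8]=4
  size 5 → [0,4,5,7,8]=10  [2,3,6,7,8]=1  [3,5,6,7,8]=5  [4,5,6,7,8]=10
  size 6 → [0,4,5,6,7,8]=20  [1,2,3,6,7,8]=1  [2,3,5,6,7,8]=6  [3,4,5,6,7,8]=15
  size 7 → [0,3,4,5,6,7,8]=35  [1,2,3,5,6,7,8]=7  [2,3,4,5,6,7,8]=21
  first=0(c) contributes 28
  first=1(f) contributes 56
|[w]| = 84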